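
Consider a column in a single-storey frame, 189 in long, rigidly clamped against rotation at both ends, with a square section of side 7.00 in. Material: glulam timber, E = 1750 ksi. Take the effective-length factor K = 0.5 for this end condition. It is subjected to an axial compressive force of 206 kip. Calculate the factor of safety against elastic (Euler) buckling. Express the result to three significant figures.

n ≈ 1.88

I = a⁴/12 = 7.00⁴/12 = 200.1 in⁴
Effective length L_e = K·L = 0.5 × 189 = 94.50 in
P_cr = π²EI / L_e² = π² × 1750×10³ × 200.1 / 94.50² = 3.870×10^5 lb
Factor of safety n = P_cr / P = 386.98 / 206 = 1.88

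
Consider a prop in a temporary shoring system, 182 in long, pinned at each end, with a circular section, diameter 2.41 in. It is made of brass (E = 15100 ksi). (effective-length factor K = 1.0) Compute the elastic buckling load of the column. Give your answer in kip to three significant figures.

P_cr ≈ 7.45 kip

I = πd⁴/64 = π×2.41⁴/64 = 1.656 in⁴
Effective length L_e = K·L = 1 × 182 = 182.0 in
P_cr = π²EI / L_e² = π² × 15100×10³ × 1.656 / 182.0² = 7.450×10^3 lb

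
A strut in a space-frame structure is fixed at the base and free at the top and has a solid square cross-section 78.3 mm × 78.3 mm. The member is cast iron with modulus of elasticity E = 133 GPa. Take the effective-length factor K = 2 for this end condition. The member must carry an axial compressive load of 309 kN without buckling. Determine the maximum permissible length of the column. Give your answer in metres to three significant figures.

I = a⁴/12 = 78.3⁴/12 = 3.132×10^6 mm⁴
I = 3.132×10^-6 m⁴
At the buckling limit P_cr = P = 3.090×10^5 N
From P_cr = π²EI/(K·L)²:  L = (1/K)·√(π²EI/P_cr) = (1/2)·√(π²×1.33×10^11×3.132×10^-6/3.090×10^5)
L = 1.82 m

L_max ≈ 1.82 m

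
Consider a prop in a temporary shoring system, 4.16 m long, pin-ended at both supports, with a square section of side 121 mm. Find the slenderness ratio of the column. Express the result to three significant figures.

λ ≈ 119

For a square r = a/√12 = 121/√12 = 34.93 mm
L_e = K·L = 1 × 4.16 m = 4.160 m = 4160.0 mm
λ = L_e / r_min = 4160.0 / 34.93 = 119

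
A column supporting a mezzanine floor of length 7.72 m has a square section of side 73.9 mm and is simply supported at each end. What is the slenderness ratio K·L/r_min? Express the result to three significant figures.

I = a⁴/12 = 73.9⁴/12 = 2.485×10^6 mm⁴
A = 5.461×10^3 mm²;  r_min = √(I/A) = √(2.485×10^6/5.461×10^3) = 21.33 mm
L_e = K·L = 1 × 7.72 m = 7.720 m = 7720.0 mm
λ = L_e / r_min = 7720.0 / 21.33 = 362

λ ≈ 362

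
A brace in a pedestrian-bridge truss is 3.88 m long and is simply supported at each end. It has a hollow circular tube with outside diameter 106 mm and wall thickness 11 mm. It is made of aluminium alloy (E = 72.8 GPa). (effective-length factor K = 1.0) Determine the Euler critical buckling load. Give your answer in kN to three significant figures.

P_cr ≈ 179 kN

Inner diameter d_i = 106 − 2×11 = 84.00 mm
I = π(d_o⁴ − d_i⁴)/64 = π(106⁴ − 84.00⁴)/64 = 3.753×10^6 mm⁴
I = 3.753×10^6 mm⁴ = 3.753×10^-6 m⁴
Effective length L_e = K·L = 1 × 3.88 = 3.880 m
P_cr = π²EI / L_e² = π² × 72.8×10⁹ × 3.753×10^-6 / 3.880² = 1.791×10^5 N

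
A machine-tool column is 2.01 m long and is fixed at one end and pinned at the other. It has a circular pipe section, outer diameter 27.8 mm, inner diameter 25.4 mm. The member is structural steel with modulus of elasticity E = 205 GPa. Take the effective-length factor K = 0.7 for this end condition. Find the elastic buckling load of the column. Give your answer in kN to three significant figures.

d_o = 27.8 mm, d_i = 25.4 mm
I = π(d_o⁴ − d_i⁴)/64 = π(27.8⁴ − 25.40⁴)/64 = 8.887×10^3 mm⁴
I = 8.887×10^3 mm⁴ = 8.887×10^-9 m⁴
Effective length L_e = K·L = 0.7 × 2.01 = 1.407 m
P_cr = π²EI / L_e² = π² × 205×10⁹ × 8.887×10^-9 / 1.407² = 9.083×10^3 N

P_cr ≈ 9.08 kN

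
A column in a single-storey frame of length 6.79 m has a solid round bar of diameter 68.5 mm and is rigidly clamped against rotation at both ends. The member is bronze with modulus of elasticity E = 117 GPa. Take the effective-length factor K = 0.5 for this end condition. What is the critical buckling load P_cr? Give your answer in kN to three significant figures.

P_cr ≈ 108 kN

I = πd⁴/64 = π×68.5⁴/64 = 1.081×10^6 mm⁴
I = 1.081×10^6 mm⁴ = 1.081×10^-6 m⁴
Effective length L_e = K·L = 0.5 × 6.79 = 3.395 m
P_cr = π²EI / L_e² = π² × 117×10⁹ × 1.081×10^-6 / 3.395² = 1.083×10^5 N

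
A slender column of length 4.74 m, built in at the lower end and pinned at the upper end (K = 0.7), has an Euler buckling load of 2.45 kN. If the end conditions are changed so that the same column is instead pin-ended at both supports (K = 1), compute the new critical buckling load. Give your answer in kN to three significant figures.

P_cr ∝ 1/K², so P_cr,new = P_cr,old × (K_old/K_new)² = 2.45 × (0.7/1)²
= 2.45 × 0.4900 = 1.20 kN

P_cr ≈ 1.20 kN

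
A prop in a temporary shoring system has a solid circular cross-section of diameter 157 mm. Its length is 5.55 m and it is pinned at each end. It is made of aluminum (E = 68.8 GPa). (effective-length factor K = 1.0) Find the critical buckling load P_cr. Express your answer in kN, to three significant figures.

P_cr ≈ 657 kN

I = πd⁴/64 = π×157⁴/64 = 2.982×10^7 mm⁴
I = 2.982×10^7 mm⁴ = 2.982×10^-5 m⁴
Effective length L_e = K·L = 1 × 5.55 = 5.550 m
P_cr = π²EI / L_e² = π² × 68.8×10⁹ × 2.982×10^-5 / 5.550² = 6.575×10^5 N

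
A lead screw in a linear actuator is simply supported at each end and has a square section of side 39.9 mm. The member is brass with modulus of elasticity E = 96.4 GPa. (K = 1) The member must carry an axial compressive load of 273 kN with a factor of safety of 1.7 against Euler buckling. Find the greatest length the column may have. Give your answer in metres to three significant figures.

L_max ≈ 0.658 m

I = a⁴/12 = 39.9⁴/12 = 2.112×10^5 mm⁴
I = 2.112×10^-7 m⁴
Required critical load P_cr = n·P = 1.7 × 273 = 464.1 kN = 4.641×10^5 N
From P_cr = π²EI/(K·L)²:  L = (1/K)·√(π²EI/P_cr) = (1/1)·√(π²×9.64×10^10×2.112×10^-7/4.641×10^5)
L = 0.658 m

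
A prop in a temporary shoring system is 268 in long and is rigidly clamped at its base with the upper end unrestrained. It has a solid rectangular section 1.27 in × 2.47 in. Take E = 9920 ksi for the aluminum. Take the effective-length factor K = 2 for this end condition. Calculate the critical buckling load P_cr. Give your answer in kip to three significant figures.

Buckling occurs about the weak axis: I_min = h·b³/12 with b = 1.27 in (the shorter side).
I_min = 2.47×1.27³/12 = 0.4216 in⁴
Effective length L_e = K·L = 2 × 268 = 536.0 in
P_cr = π²EI / L_e² = π² × 9920×10³ × 0.4216 / 536.0² = 143.7 lb

P_cr ≈ 0.144 kip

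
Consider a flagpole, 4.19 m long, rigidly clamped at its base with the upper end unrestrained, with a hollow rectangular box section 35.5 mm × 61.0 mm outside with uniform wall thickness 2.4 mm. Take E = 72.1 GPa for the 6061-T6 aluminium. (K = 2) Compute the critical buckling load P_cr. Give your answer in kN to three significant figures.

P_cr ≈ 0.931 kN

Inner dimensions: h_i = 61.0 − 2×2.4 = 56.20 mm, b_i = 35.5 − 2×2.4 = 30.70 mm
Weak-axis I_min = (h_o·b_o³ − h_i·b_i³)/12 with b_o = 35.5, b_i = 30.70 mm (shorter outer/inner sides).
I_min = (61.0×35.5³ − 56.20×30.70³)/12 = 9.191×10^4 mm⁴
I = 9.191×10^4 mm⁴ = 9.191×10^-8 m⁴
Effective length L_e = K·L = 2 × 4.19 = 8.380 m
P_cr = π²EI / L_e² = π² × 72.1×10⁹ × 9.191×10^-8 / 8.380² = 931.4 N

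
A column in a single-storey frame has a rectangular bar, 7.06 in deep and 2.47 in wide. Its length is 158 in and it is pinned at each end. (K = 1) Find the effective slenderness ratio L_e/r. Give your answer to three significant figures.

Buckling occurs about the weak axis: I_min = h·b³/12 with b = 2.47 in (the shorter side).
I_min = 7.06×2.47³/12 = 8.866 in⁴
A = 17.44 in²;  r_min = √(I/A) = √(8.866/17.44) = 0.7130 in
L_e = K·L = 1 × 158 = 158.0 in
λ = L_e / r_min = 158.00 / 0.7130 = 222

λ ≈ 222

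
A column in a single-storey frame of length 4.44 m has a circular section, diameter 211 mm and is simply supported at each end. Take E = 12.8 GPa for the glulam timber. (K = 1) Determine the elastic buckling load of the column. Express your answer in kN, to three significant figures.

P_cr ≈ 624 kN

I = πd⁴/64 = π×211⁴/64 = 9.730×10^7 mm⁴
I = 9.730×10^7 mm⁴ = 9.730×10^-5 m⁴
Effective length L_e = K·L = 1 × 4.44 = 4.440 m
P_cr = π²EI / L_e² = π² × 12.8×10⁹ × 9.730×10^-5 / 4.440² = 6.235×10^5 N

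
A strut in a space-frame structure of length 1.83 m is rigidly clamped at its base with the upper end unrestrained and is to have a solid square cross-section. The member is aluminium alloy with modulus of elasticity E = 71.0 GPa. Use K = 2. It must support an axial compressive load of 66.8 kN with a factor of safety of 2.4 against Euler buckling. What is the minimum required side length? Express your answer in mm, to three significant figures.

a ≈ 77.9 mm

Required P_cr = n·P = 2.4 × 66.8 = 160.3 kN
L_e = K·L = 2 × 1.83 = 3.660 m
Required I = P_cr·L_e²/(π²E) = 1.603×10^5 × 3.660² / (π² × 7.10×10^10) = 3.065×10^-6 m⁴
I_req = 3.065×10^6 mm⁴
Solid square: I = a⁴/12  ⇒  a = (12I)^(1/4) = (12×3.065×10^6)^(1/4) = 77.9 mm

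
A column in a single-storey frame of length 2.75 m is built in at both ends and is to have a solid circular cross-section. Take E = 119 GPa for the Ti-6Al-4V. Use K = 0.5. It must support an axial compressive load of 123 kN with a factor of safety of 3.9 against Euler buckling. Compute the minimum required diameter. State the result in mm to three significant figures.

Required P_cr = n·P = 3.9 × 123 = 479.7 kN
L_e = K·L = 0.5 × 2.75 = 1.375 m
Required I = P_cr·L_e²/(π²E) = 4.797×10^5 × 1.375² / (π² × 1.19×10^11) = 7.722×10^-7 m⁴
I_req = 7.722×10^5 mm⁴
Solid circle: I = πd⁴/64  ⇒  d = (64I/π)^(1/4) = (64×7.722×10^5/π)^(1/4) = 63.0 mm

d ≈ 63.0 mm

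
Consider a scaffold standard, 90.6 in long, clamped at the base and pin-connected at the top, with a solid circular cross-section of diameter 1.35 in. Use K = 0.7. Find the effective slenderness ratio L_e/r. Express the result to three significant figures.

λ ≈ 188

For a solid circle r = d/4 = 1.35/4 = 0.3375 in
L_e = K·L = 0.7 × 90.6 = 63.42 in
λ = L_e / r_min = 63.420 / 0.3375 = 188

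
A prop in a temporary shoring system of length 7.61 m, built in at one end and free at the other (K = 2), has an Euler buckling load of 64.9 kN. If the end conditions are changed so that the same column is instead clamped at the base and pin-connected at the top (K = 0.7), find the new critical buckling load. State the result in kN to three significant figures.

P_cr ≈ 530 kN

P_cr ∝ 1/K², so P_cr,new = P_cr,old × (K_old/K_new)² = 64.9 × (2/0.7)²
= 64.9 × 8.163 = 530 kN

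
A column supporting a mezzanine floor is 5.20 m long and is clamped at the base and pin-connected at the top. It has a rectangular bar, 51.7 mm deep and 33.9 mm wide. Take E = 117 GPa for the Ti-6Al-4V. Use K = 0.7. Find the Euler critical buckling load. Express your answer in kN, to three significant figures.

P_cr ≈ 14.6 kN

Buckling occurs about the weak axis: I_min = h·b³/12 with b = 33.9 mm (the shorter side).
I_min = 51.7×33.9³/12 = 1.678×10^5 mm⁴
I = 1.678×10^5 mm⁴ = 1.678×10^-7 m⁴
Effective length L_e = K·L = 0.7 × 5.20 = 3.640 m
P_cr = π²EI / L_e² = π² × 117×10⁹ × 1.678×10^-7 / 3.640² = 1.463×10^4 N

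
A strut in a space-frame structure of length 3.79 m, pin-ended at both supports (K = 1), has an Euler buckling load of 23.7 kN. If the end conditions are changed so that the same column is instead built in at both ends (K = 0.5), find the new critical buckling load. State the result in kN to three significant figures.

P_cr ≈ 94.8 kN

P_cr ∝ 1/K², so P_cr,new = P_cr,old × (K_old/K_new)² = 23.7 × (1/0.5)²
= 23.7 × 4.000 = 94.8 kN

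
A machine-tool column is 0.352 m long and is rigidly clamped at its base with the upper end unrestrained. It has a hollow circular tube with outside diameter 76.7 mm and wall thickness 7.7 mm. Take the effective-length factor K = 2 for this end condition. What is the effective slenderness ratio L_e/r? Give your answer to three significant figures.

λ ≈ 28.7

Inner diameter d_i = 76.7 − 2×7.7 = 61.30 mm
I = π(d_o⁴ − d_i⁴)/64 = π(76.7⁴ − 61.30⁴)/64 = 1.006×10^6 mm⁴
A = 1.669×10^3 mm²;  r_min = √(I/A) = √(1.006×10^6/1.669×10^3) = 24.55 mm
L_e = K·L = 2 × 0.352 m = 0.7040 m = 704.00 mm
λ = L_e / r_min = 704.00 / 24.55 = 28.7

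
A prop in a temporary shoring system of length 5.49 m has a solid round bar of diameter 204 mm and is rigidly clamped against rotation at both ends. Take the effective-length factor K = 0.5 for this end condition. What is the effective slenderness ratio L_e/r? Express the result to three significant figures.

λ ≈ 53.8

I = πd⁴/64 = π×204⁴/64 = 8.501×10^7 mm⁴
A = 3.269×10^4 mm²;  r_min = √(I/A) = √(8.501×10^7/3.269×10^4) = 51.00 mm
L_e = K·L = 0.5 × 5.49 m = 2.745 m = 2745.0 mm
λ = L_e / r_min = 2745.0 / 51.00 = 53.8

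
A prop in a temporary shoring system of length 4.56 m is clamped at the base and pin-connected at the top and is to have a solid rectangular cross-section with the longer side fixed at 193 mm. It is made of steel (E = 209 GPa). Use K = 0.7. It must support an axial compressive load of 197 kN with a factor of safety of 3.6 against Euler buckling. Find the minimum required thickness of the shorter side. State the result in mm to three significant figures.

b ≈ 60.2 mm

Required P_cr = n·P = 3.6 × 197 = 709.2 kN
L_e = K·L = 0.7 × 4.56 = 3.192 m
Required I = P_cr·L_e²/(π²E) = 7.092×10^5 × 3.192² / (π² × 2.09×10^11) = 3.503×10^-6 m⁴
I_req = 3.503×10^6 mm⁴
Rectangle, weak axis: I_min = h·b³/12 with h = 193 mm fixed  ⇒  b = (12I/h)^(1/3) = 60.2 mm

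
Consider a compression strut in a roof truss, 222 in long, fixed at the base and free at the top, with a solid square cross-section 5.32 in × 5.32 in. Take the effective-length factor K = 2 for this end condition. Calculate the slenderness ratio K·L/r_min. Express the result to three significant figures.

λ ≈ 289

For a square r = a/√12 = 5.32/√12 = 1.536 in
L_e = K·L = 2 × 222 = 444.0 in
λ = L_e / r_min = 444.00 / 1.536 = 289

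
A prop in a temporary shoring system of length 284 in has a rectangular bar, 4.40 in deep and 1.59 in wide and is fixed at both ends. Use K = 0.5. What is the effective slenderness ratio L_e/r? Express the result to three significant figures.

λ ≈ 309

For a rectangle r_min = b/√12 = 1.59/√12 = 0.4590 in
L_e = K·L = 0.5 × 284 = 142.0 in
λ = L_e / r_min = 142.00 / 0.4590 = 309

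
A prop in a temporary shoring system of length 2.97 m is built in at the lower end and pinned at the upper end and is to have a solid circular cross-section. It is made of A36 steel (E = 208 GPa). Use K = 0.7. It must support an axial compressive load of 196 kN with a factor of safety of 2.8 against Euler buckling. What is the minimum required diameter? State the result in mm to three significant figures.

d ≈ 69.7 mm

Required P_cr = n·P = 2.8 × 196 = 548.8 kN
L_e = K·L = 0.7 × 2.97 = 2.079 m
Required I = P_cr·L_e²/(π²E) = 5.488×10^5 × 2.079² / (π² × 2.08×10^11) = 1.155×10^-6 m⁴
I_req = 1.155×10^6 mm⁴
Solid circle: I = πd⁴/64  ⇒  d = (64I/π)^(1/4) = (64×1.155×10^6/π)^(1/4) = 69.7 mm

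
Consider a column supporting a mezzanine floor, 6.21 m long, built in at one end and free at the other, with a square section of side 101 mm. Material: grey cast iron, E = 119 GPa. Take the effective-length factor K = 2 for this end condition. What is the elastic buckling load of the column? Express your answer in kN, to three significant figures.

P_cr ≈ 66.0 kN

I = a⁴/12 = 101⁴/12 = 8.672×10^6 mm⁴
I = 8.672×10^6 mm⁴ = 8.672×10^-6 m⁴
Effective length L_e = K·L = 2 × 6.21 = 12.42 m
P_cr = π²EI / L_e² = π² × 119×10⁹ × 8.672×10^-6 / 12.42² = 6.602×10^4 N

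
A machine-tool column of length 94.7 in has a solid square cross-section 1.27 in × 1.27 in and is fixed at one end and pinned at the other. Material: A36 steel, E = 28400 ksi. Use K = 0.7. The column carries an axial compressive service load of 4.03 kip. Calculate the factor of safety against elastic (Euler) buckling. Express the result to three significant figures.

n ≈ 3.43

I = a⁴/12 = 1.27⁴/12 = 0.2168 in⁴
Effective length L_e = K·L = 0.7 × 94.7 = 66.29 in
P_cr = π²EI / L_e² = π² × 28400×10³ × 0.2168 / 66.29² = 1.383×10^4 lb
Factor of safety n = P_cr / P = 13.828 / 4.03 = 3.43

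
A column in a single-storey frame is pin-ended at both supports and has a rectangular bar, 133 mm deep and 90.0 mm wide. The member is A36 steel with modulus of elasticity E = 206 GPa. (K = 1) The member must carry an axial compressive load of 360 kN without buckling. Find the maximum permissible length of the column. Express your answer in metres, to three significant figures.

L_max ≈ 6.76 m

Buckling occurs about the weak axis: I_min = h·b³/12 with b = 90.0 mm (the shorter side).
I_min = 133×90.0³/12 = 8.080×10^6 mm⁴
I = 8.080×10^-6 m⁴
At the buckling limit P_cr = P = 3.600×10^5 N
From P_cr = π²EI/(K·L)²:  L = (1/K)·√(π²EI/P_cr) = (1/1)·√(π²×2.06×10^11×8.080×10^-6/3.600×10^5)
L = 6.76 m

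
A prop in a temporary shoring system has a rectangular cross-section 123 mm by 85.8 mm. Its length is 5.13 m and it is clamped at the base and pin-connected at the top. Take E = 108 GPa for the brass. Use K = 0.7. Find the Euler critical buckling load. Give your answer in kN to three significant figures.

Buckling occurs about the weak axis: I_min = h·b³/12 with b = 85.8 mm (the shorter side).
I_min = 123×85.8³/12 = 6.474×10^6 mm⁴
I = 6.474×10^6 mm⁴ = 6.474×10^-6 m⁴
Effective length L_e = K·L = 0.7 × 5.13 = 3.591 m
P_cr = π²EI / L_e² = π² × 108×10⁹ × 6.474×10^-6 / 3.591² = 5.352×10^5 N

P_cr ≈ 535 kN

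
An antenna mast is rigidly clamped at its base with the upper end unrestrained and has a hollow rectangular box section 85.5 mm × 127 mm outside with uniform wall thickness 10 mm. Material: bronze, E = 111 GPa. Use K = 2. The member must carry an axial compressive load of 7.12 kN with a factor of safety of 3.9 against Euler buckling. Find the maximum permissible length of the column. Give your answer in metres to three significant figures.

Inner dimensions: h_i = 127 − 2×10 = 107.0 mm, b_i = 85.5 − 2×10 = 65.50 mm
Weak-axis I_min = (h_o·b_o³ − h_i·b_i³)/12 with b_o = 85.5, b_i = 65.50 mm (shorter outer/inner sides).
I_min = (127×85.5³ − 107.0×65.50³)/12 = 4.109×10^6 mm⁴
I = 4.109×10^-6 m⁴
Required critical load P_cr = n·P = 3.9 × 7.12 = 27.77 kN = 2.777×10^4 N
From P_cr = π²EI/(K·L)²:  L = (1/K)·√(π²EI/P_cr) = (1/2)·√(π²×1.11×10^11×4.109×10^-6/2.777×10^4)
L = 6.37 m

L_max ≈ 6.37 m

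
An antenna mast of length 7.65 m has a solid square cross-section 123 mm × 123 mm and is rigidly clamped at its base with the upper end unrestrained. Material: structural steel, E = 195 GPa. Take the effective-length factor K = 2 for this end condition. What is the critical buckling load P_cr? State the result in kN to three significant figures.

I = a⁴/12 = 123⁴/12 = 1.907×10^7 mm⁴
I = 1.907×10^7 mm⁴ = 1.907×10^-5 m⁴
Effective length L_e = K·L = 2 × 7.65 = 15.30 m
P_cr = π²EI / L_e² = π² × 195×10⁹ × 1.907×10^-5 / 15.30² = 1.568×10^5 N

P_cr ≈ 157 kN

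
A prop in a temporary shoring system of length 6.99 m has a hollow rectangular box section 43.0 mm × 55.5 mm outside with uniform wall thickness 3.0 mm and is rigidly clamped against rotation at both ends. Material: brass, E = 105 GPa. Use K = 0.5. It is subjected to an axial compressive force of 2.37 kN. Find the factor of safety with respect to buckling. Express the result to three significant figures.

Inner dimensions: h_i = 55.5 − 2×3.0 = 49.50 mm, b_i = 43.0 − 2×3.0 = 37.00 mm
Weak-axis I_min = (h_o·b_o³ − h_i·b_i³)/12 with b_o = 43.0, b_i = 37.00 mm (shorter outer/inner sides).
I_min = (55.5×43.0³ − 49.50×37.00³)/12 = 1.588×10^5 mm⁴
I = 1.588×10^5 mm⁴ = 1.588×10^-7 m⁴
Effective length L_e = K·L = 0.5 × 6.99 = 3.495 m
P_cr = π²EI / L_e² = π² × 105×10⁹ × 1.588×10^-7 / 3.495² = 1.347×10^4 N
Factor of safety n = P_cr / P = 13.470 / 2.37 = 5.68

n ≈ 5.68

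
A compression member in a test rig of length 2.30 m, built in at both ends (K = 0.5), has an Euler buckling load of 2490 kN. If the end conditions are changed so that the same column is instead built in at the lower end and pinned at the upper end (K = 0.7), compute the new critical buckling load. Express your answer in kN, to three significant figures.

P_cr ∝ 1/K², so P_cr,new = P_cr,old × (K_old/K_new)² = 2490 × (0.5/0.7)²
= 2490 × 0.5102 = 1270 kN

P_cr ≈ 1270 kN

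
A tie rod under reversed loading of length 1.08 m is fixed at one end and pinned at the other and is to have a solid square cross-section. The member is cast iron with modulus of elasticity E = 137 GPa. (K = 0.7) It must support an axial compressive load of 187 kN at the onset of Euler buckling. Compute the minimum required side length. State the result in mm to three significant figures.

a ≈ 31.2 mm

L_e = K·L = 0.7 × 1.08 = 0.7560 m
Required I = P_cr·L_e²/(π²E) = 1.870×10^5 × 0.7560² / (π² × 1.37×10^11) = 7.904×10^-8 m⁴
I_req = 7.904×10^4 mm⁴
Solid square: I = a⁴/12  ⇒  a = (12I)^(1/4) = (12×7.904×10^4)^(1/4) = 31.2 mm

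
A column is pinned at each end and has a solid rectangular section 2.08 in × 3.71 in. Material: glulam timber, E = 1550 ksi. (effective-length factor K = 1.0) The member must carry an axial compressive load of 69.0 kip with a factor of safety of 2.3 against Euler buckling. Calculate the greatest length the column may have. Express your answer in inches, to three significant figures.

L_max ≈ 16.4 in

Buckling occurs about the weak axis: I_min = h·b³/12 with b = 2.08 in (the shorter side).
I_min = 3.71×2.08³/12 = 2.782 in⁴
Required critical load P_cr = n·P = 2.3 × 69.0 = 158.7 kip = 1.587×10^5 lb
From P_cr = π²EI/(K·L)²:  L = (1/K)·√(π²EI/P_cr) = (1/1)·√(π²×1.55×10^6×2.782/1.587×10^5)
L = 16.4 in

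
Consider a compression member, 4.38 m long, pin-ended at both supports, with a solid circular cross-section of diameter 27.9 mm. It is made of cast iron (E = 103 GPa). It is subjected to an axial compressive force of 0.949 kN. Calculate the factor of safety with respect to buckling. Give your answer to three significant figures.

n ≈ 1.66

I = πd⁴/64 = π×27.9⁴/64 = 2.974×10^4 mm⁴
I = 2.974×10^4 mm⁴ = 2.974×10^-8 m⁴
Effective length L_e = K·L = 1 × 4.38 = 4.380 m
P_cr = π²EI / L_e² = π² × 103×10⁹ × 2.974×10^-8 / 4.380² = 1.576×10^3 N
Factor of safety n = P_cr / P = 1.5761 / 0.949 = 1.66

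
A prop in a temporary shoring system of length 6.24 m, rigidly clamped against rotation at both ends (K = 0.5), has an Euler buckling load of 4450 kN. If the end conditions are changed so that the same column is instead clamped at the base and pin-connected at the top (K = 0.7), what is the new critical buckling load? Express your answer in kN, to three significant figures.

P_cr ∝ 1/K², so P_cr,new = P_cr,old × (K_old/K_new)² = 4450 × (0.5/0.7)²
= 4450 × 0.5102 = 2270 kN

P_cr ≈ 2270 kN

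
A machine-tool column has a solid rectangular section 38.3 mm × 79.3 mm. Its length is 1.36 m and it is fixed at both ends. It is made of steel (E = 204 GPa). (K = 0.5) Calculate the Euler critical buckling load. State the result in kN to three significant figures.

Buckling occurs about the weak axis: I_min = h·b³/12 with b = 38.3 mm (the shorter side).
I_min = 79.3×38.3³/12 = 3.713×10^5 mm⁴
I = 3.713×10^5 mm⁴ = 3.713×10^-7 m⁴
Effective length L_e = K·L = 0.5 × 1.36 = 0.6800 m
P_cr = π²EI / L_e² = π² × 204×10⁹ × 3.713×10^-7 / 0.6800² = 1.617×10^6 N

P_cr ≈ 1620 kN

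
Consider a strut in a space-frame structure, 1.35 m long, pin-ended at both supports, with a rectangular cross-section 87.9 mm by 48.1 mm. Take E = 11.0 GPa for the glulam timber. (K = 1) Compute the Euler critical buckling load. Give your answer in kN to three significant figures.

P_cr ≈ 48.6 kN

Buckling occurs about the weak axis: I_min = h·b³/12 with b = 48.1 mm (the shorter side).
I_min = 87.9×48.1³/12 = 8.152×10^5 mm⁴
I = 8.152×10^5 mm⁴ = 8.152×10^-7 m⁴
Effective length L_e = K·L = 1 × 1.35 = 1.350 m
P_cr = π²EI / L_e² = π² × 11.0×10⁹ × 8.152×10^-7 / 1.350² = 4.856×10^4 N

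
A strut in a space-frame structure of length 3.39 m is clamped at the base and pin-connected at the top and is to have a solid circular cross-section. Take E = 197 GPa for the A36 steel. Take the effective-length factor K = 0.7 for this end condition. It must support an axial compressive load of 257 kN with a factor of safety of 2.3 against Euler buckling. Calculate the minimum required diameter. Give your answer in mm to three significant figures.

Required P_cr = n·P = 2.3 × 257 = 591.1 kN
L_e = K·L = 0.7 × 3.39 = 2.373 m
Required I = P_cr·L_e²/(π²E) = 5.911×10^5 × 2.373² / (π² × 1.97×10^11) = 1.712×10^-6 m⁴
I_req = 1.712×10^6 mm⁴
Solid circle: I = πd⁴/64  ⇒  d = (64I/π)^(1/4) = (64×1.712×10^6/π)^(1/4) = 76.8 mm

d ≈ 76.8 mm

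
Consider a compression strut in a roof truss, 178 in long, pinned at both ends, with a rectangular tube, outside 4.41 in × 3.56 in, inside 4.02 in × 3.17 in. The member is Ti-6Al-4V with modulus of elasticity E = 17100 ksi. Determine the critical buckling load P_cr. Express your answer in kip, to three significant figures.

Weak-axis I_min = (h_o·b_o³ − h_i·b_i³)/12 with b_o = 3.56, b_i = 3.170 in (shorter outer/inner sides).
I_min = (4.41×3.56³ − 4.020×3.170³)/12 = 5.909 in⁴
Effective length L_e = K·L = 1 × 178 = 178.0 in
P_cr = π²EI / L_e² = π² × 17100×10³ × 5.909 / 178.0² = 3.148×10^4 lb

P_cr ≈ 31.5 kip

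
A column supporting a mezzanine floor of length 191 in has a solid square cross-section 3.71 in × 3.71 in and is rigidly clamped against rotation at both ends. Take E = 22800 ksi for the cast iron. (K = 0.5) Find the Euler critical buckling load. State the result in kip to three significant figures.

P_cr ≈ 390 kip

I = a⁴/12 = 3.71⁴/12 = 15.79 in⁴
Effective length L_e = K·L = 0.5 × 191 = 95.50 in
P_cr = π²EI / L_e² = π² × 22800×10³ × 15.79 / 95.50² = 3.895×10^5 lb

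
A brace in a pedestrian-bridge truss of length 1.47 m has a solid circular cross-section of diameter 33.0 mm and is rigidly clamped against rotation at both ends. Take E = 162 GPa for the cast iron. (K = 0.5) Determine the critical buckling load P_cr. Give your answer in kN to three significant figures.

I = πd⁴/64 = π×33.0⁴/64 = 5.821×10^4 mm⁴
I = 5.821×10^4 mm⁴ = 5.821×10^-8 m⁴
Effective length L_e = K·L = 0.5 × 1.47 = 0.7350 m
P_cr = π²EI / L_e² = π² × 162×10⁹ × 5.821×10^-8 / 0.7350² = 1.723×10^5 N

P_cr ≈ 172 kN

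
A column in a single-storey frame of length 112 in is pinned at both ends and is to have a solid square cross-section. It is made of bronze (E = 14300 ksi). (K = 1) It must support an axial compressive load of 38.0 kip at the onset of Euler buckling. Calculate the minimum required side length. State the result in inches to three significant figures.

L_e = K·L = 1 × 112 = 112.0 in
Required I = P_cr·L_e²/(π²E) = 3.800×10^4 × 112.0² / (π² × 1.43×10^7) = 3.377 in⁴
Solid square: I = a⁴/12  ⇒  a = (12I)^(1/4) = (12×3.377)^(1/4) = 2.52 in

a ≈ 2.52 in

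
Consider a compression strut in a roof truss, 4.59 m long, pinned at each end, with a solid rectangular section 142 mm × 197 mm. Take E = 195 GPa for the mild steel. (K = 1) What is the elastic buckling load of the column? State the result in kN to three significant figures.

P_cr ≈ 4290 kN

Buckling occurs about the weak axis: I_min = h·b³/12 with b = 142 mm (the shorter side).
I_min = 197×142³/12 = 4.701×10^7 mm⁴
I = 4.701×10^7 mm⁴ = 4.701×10^-5 m⁴
Effective length L_e = K·L = 1 × 4.59 = 4.590 m
P_cr = π²EI / L_e² = π² × 195×10⁹ × 4.701×10^-5 / 4.590² = 4.294×10^6 N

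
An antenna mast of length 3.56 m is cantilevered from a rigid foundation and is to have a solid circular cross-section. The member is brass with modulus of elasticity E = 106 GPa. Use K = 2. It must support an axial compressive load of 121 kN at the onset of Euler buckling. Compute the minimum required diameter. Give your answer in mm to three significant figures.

L_e = K·L = 2 × 3.56 = 7.120 m
Required I = P_cr·L_e²/(π²E) = 1.210×10^5 × 7.120² / (π² × 1.06×10^11) = 5.863×10^-6 m⁴
I_req = 5.863×10^6 mm⁴
Solid circle: I = πd⁴/64  ⇒  d = (64I/π)^(1/4) = (64×5.863×10^6/π)^(1/4) = 105 mm

d ≈ 105 mm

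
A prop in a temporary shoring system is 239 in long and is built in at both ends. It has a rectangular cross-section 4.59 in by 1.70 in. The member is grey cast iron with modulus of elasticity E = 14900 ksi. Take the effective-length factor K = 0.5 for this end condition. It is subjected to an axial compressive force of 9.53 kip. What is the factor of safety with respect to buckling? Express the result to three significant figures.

n ≈ 2.03

Buckling occurs about the weak axis: I_min = h·b³/12 with b = 1.70 in (the shorter side).
I_min = 4.59×1.70³/12 = 1.879 in⁴
Effective length L_e = K·L = 0.5 × 239 = 119.5 in
P_cr = π²EI / L_e² = π² × 14900×10³ × 1.879 / 119.5² = 1.935×10^4 lb
Factor of safety n = P_cr / P = 19.352 / 9.53 = 2.03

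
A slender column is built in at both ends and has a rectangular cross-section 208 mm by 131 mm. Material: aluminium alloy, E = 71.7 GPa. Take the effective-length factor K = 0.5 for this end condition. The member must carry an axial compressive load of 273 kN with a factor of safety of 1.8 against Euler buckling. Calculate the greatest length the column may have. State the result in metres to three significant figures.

L_max ≈ 15.0 m

Buckling occurs about the weak axis: I_min = h·b³/12 with b = 131 mm (the shorter side).
I_min = 208×131³/12 = 3.897×10^7 mm⁴
I = 3.897×10^-5 m⁴
Required critical load P_cr = n·P = 1.8 × 273 = 491.4 kN = 4.914×10^5 N
From P_cr = π²EI/(K·L)²:  L = (1/K)·√(π²EI/P_cr) = (1/0.5)·√(π²×7.17×10^10×3.897×10^-5/4.914×10^5)
L = 15.0 m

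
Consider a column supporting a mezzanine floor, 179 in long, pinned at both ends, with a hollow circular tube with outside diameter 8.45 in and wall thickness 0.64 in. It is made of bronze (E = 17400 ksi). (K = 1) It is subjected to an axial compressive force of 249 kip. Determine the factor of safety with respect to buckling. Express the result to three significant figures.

n ≈ 2.59

Inner diameter d_i = 8.45 − 2×0.64 = 7.170 in
I = π(d_o⁴ − d_i⁴)/64 = π(8.45⁴ − 7.170⁴)/64 = 120.5 in⁴
Effective length L_e = K·L = 1 × 179 = 179.0 in
P_cr = π²EI / L_e² = π² × 17400×10³ × 120.5 / 179.0² = 6.460×10^5 lb
Factor of safety n = P_cr / P = 646.01 / 249 = 2.59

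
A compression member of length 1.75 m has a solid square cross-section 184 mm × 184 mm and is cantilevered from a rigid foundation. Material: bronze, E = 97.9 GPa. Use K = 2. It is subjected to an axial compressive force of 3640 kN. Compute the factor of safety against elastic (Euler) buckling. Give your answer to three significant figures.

n ≈ 2.07

I = a⁴/12 = 184⁴/12 = 9.552×10^7 mm⁴
I = 9.552×10^7 mm⁴ = 9.552×10^-5 m⁴
Effective length L_e = K·L = 2 × 1.75 = 3.500 m
P_cr = π²EI / L_e² = π² × 97.9×10⁹ × 9.552×10^-5 / 3.500² = 7.534×10^6 N
Factor of safety n = P_cr / P = 7534.2 / 3640 = 2.07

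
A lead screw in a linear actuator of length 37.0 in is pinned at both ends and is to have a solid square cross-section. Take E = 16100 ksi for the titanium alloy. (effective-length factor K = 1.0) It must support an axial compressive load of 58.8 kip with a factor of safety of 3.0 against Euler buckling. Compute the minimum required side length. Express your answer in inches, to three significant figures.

a ≈ 2.07 in

Required P_cr = n·P = 3.0 × 58.8 = 176.4 kip
L_e = K·L = 1 × 37.0 = 37.00 in
Required I = P_cr·L_e²/(π²E) = 1.764×10^5 × 37.00² / (π² × 1.61×10^7) = 1.520 in⁴
Solid square: I = a⁴/12  ⇒  a = (12I)^(1/4) = (12×1.520)^(1/4) = 2.07 in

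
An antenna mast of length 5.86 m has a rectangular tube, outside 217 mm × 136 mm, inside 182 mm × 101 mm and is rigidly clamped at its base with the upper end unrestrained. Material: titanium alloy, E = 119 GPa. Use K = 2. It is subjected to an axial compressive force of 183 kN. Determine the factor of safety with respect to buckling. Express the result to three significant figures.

n ≈ 1.40

Weak-axis I_min = (h_o·b_o³ − h_i·b_i³)/12 with b_o = 136, b_i = 101.0 mm (shorter outer/inner sides).
I_min = (217×136³ − 182.0×101.0³)/12 = 2.986×10^7 mm⁴
I = 2.986×10^7 mm⁴ = 2.986×10^-5 m⁴
Effective length L_e = K·L = 2 × 5.86 = 11.72 m
P_cr = π²EI / L_e² = π² × 119×10⁹ × 2.986×10^-5 / 11.72² = 2.553×10^5 N
Factor of safety n = P_cr / P = 255.33 / 183 = 1.40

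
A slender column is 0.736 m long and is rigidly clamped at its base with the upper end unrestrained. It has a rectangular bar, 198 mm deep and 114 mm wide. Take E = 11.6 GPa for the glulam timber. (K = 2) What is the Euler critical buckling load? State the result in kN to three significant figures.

Buckling occurs about the weak axis: I_min = h·b³/12 with b = 114 mm (the shorter side).
I_min = 198×114³/12 = 2.445×10^7 mm⁴
I = 2.445×10^7 mm⁴ = 2.445×10^-5 m⁴
Effective length L_e = K·L = 2 × 0.736 = 1.472 m
P_cr = π²EI / L_e² = π² × 11.6×10⁹ × 2.445×10^-5 / 1.472² = 1.292×10^6 N

P_cr ≈ 1290 kN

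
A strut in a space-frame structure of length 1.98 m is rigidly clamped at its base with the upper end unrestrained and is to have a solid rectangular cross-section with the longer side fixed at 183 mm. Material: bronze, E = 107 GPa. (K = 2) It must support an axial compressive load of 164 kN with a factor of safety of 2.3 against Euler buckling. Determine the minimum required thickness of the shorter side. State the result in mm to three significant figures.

b ≈ 71.6 mm

Required P_cr = n·P = 2.3 × 164 = 377.2 kN
L_e = K·L = 2 × 1.98 = 3.960 m
Required I = P_cr·L_e²/(π²E) = 3.772×10^5 × 3.960² / (π² × 1.07×10^11) = 5.601×10^-6 m⁴
I_req = 5.601×10^6 mm⁴
Rectangle, weak axis: I_min = h·b³/12 with h = 183 mm fixed  ⇒  b = (12I/h)^(1/3) = 71.6 mm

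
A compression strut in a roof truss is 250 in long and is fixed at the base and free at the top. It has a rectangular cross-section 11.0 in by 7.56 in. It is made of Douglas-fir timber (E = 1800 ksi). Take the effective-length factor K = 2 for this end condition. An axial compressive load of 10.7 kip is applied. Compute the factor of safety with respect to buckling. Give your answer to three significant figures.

n ≈ 2.63

Buckling occurs about the weak axis: I_min = h·b³/12 with b = 7.56 in (the shorter side).
I_min = 11.0×7.56³/12 = 396.1 in⁴
Effective length L_e = K·L = 2 × 250 = 500.0 in
P_cr = π²EI / L_e² = π² × 1800×10³ × 396.1 / 500.0² = 2.815×10^4 lb
Factor of safety n = P_cr / P = 28.146 / 10.7 = 2.63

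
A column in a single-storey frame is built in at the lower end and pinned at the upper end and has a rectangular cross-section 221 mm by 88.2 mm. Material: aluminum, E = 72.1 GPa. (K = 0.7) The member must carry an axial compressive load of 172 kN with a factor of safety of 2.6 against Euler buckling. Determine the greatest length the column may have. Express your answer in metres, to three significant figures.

L_max ≈ 6.41 m

Buckling occurs about the weak axis: I_min = h·b³/12 with b = 88.2 mm (the shorter side).
I_min = 221×88.2³/12 = 1.264×10^7 mm⁴
I = 1.264×10^-5 m⁴
Required critical load P_cr = n·P = 2.6 × 172 = 447.2 kN = 4.472×10^5 N
From P_cr = π²EI/(K·L)²:  L = (1/K)·√(π²EI/P_cr) = (1/0.7)·√(π²×7.21×10^10×1.264×10^-5/4.472×10^5)
L = 6.41 m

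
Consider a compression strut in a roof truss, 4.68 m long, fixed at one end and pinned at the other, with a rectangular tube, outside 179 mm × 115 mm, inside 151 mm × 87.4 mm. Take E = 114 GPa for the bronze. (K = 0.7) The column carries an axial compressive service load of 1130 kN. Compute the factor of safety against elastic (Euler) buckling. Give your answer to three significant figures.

Weak-axis I_min = (h_o·b_o³ − h_i·b_i³)/12 with b_o = 115, b_i = 87.40 mm (shorter outer/inner sides).
I_min = (179×115³ − 151.0×87.40³)/12 = 1.429×10^7 mm⁴
I = 1.429×10^7 mm⁴ = 1.429×10^-5 m⁴
Effective length L_e = K·L = 0.7 × 4.68 = 3.276 m
P_cr = π²EI / L_e² = π² × 114×10⁹ × 1.429×10^-5 / 3.276² = 1.498×10^6 N
Factor of safety n = P_cr / P = 1497.6 / 1130 = 1.33

n ≈ 1.33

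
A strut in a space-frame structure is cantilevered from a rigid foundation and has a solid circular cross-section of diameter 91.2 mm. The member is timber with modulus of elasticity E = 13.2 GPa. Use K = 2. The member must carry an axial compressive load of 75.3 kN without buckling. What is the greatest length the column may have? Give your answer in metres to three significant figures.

I = πd⁴/64 = π×91.2⁴/64 = 3.396×10^6 mm⁴
I = 3.396×10^-6 m⁴
At the buckling limit P_cr = P = 7.530×10^4 N
From P_cr = π²EI/(K·L)²:  L = (1/K)·√(π²EI/P_cr) = (1/2)·√(π²×1.32×10^10×3.396×10^-6/7.530×10^4)
L = 1.21 m

L_max ≈ 1.21 m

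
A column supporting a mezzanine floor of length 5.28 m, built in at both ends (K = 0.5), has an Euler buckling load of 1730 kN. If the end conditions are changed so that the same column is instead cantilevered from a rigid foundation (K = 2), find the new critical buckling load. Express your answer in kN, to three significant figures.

P_cr ≈ 108 kN

P_cr ∝ 1/K², so P_cr,new = P_cr,old × (K_old/K_new)² = 1730 × (0.5/2)²
= 1730 × 0.06250 = 108 kN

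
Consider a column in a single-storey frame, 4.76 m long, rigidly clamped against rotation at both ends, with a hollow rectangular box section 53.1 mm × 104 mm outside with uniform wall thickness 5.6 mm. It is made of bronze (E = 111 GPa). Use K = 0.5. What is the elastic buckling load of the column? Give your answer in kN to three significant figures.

Inner dimensions: h_i = 104 − 2×5.6 = 92.80 mm, b_i = 53.1 − 2×5.6 = 41.90 mm
Weak-axis I_min = (h_o·b_o³ − h_i·b_i³)/12 with b_o = 53.1, b_i = 41.90 mm (shorter outer/inner sides).
I_min = (104×53.1³ − 92.80×41.90³)/12 = 7.287×10^5 mm⁴
I = 7.287×10^5 mm⁴ = 7.287×10^-7 m⁴
Effective length L_e = K·L = 0.5 × 4.76 = 2.380 m
P_cr = π²EI / L_e² = π² × 111×10⁹ × 7.287×10^-7 / 2.380² = 1.409×10^5 N

P_cr ≈ 141 kN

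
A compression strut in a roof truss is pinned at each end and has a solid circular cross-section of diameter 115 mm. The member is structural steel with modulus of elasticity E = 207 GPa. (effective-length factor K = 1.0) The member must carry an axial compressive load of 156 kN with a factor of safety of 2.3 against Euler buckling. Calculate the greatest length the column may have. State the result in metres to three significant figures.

L_max ≈ 6.99 m

I = πd⁴/64 = π×115⁴/64 = 8.585×10^6 mm⁴
I = 8.585×10^-6 m⁴
Required critical load P_cr = n·P = 2.3 × 156 = 358.8 kN = 3.588×10^5 N
From P_cr = π²EI/(K·L)²:  L = (1/K)·√(π²EI/P_cr) = (1/1)·√(π²×2.07×10^11×8.585×10^-6/3.588×10^5)
L = 6.99 m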